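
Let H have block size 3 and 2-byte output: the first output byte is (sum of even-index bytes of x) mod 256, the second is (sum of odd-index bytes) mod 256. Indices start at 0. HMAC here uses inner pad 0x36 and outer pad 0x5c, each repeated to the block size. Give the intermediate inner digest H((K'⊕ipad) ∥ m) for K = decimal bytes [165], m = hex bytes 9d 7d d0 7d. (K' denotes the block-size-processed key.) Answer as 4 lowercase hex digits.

c3a3

Key decimal bytes [165] = a5 is 1 byte ≤ B = 3; zero-pad to 3 bytes: K' = a5 00 00.
K' ⊕ ipad = 93 36 36.
Inner input = 93 36 36 ∥ 9d 7d d0 7d.
Inner hash: even-index sum = 451 mod 256 = 195; odd-index sum = 419 mod 256 = 163 → c3 a3.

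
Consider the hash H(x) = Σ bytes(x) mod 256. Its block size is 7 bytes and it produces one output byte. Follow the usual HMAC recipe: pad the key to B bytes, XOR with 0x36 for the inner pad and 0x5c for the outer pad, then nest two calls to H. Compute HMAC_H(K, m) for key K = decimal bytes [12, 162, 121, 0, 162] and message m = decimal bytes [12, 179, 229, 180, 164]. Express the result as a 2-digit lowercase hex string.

Key decimal bytes [12, 162, 121, 0, 162] = 0c a2 79 00 a2 is 5 bytes ≤ B = 7; zero-pad to 7 bytes: K' = 0c a2 79 00 a2 00 00.
K' ⊕ ipad = 3a 94 4f 36 94 36 36.  K' ⊕ opad = 50 fe 25 5c fe 5c 5c.
Inner input = (K'⊕ipad) ∥ m = 3a 94 4f 36 94 36 36 ∥ 0c b3 e5 b4 a4.
Inner hash: sum = 58+148+79+54+148+54+54+12+179+229+180+164 = 1359; mod 256 = 79 → 4f.
Outer input = (K'⊕opad) ∥ inner = 50 fe 25 5c fe 5c 5c ∥ 4f.
Outer hash (tag): sum = 80+254+37+92+254+92+92+79 = 980; mod 256 = 212 → d4.

d4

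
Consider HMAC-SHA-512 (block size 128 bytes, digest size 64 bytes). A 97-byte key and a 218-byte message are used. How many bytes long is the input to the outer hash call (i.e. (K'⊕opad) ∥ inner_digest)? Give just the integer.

Key is 97 ≤ 128 bytes, zero-padded: |K'| = 128.
Outer input = (K'⊕opad) ∥ H(inner) → 128 + 64 = 192 bytes.

192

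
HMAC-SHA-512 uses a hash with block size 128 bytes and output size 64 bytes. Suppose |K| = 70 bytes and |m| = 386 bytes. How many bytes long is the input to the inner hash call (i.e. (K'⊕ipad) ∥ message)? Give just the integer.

Key is 70 ≤ 128 bytes, zero-padded: |K'| = 128.
Inner input = (K'⊕ipad) ∥ m → 128 + 386 = 514 bytes.

514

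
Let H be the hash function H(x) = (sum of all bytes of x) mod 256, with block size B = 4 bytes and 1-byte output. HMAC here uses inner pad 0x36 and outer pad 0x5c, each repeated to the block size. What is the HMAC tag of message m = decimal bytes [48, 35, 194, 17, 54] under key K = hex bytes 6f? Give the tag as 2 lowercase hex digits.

Key hex bytes 6f is 1 byte ≤ B = 4; zero-pad to 4 bytes: K' = 6f 00 00 00.
K' ⊕ ipad = 59 36 36 36.  K' ⊕ opad = 33 5c 5c 5c.
Inner input = (K'⊕ipad) ∥ m = 59 36 36 36 ∥ 30 23 c2 11 36.
Inner hash: sum = 89+54+54+54+48+35+194+17+54 = 599; mod 256 = 87 → 57.
Outer input = (K'⊕opad) ∥ inner = 33 5c 5c 5c ∥ 57.
Outer hash (tag): sum = 51+92+92+92+87 = 414; mod 256 = 158 → 9e.

9e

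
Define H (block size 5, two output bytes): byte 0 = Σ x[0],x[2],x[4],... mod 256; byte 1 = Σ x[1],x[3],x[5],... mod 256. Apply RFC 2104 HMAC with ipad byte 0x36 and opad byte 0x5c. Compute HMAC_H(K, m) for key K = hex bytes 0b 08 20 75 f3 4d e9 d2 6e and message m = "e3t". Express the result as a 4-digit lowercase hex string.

Key hex bytes 0b 08 20 75 f3 4d e9 d2 6e is 9 bytes > B = 5, so hash it first: H(key) = 75 9c, then zero-pad to 5 bytes: K' = 75 9c 00 00 00.
K' ⊕ ipad = 43 aa 36 36 36.  K' ⊕ opad = 29 c0 5c 5c 5c.
Inner input = (K'⊕ipad) ∥ m = 43 aa 36 36 36 ∥ 65 33 74.
Inner hash: even-index sum = 226 mod 256 = 226; odd-index sum = 441 mod 256 = 185 → e2 b9.
Outer input = (K'⊕opad) ∥ inner = 29 c0 5c 5c 5c ∥ e2 b9.
Outer hash (tag): even-index sum = 410 mod 256 = 154; odd-index sum = 510 mod 256 = 254 → 9a fe.

9afe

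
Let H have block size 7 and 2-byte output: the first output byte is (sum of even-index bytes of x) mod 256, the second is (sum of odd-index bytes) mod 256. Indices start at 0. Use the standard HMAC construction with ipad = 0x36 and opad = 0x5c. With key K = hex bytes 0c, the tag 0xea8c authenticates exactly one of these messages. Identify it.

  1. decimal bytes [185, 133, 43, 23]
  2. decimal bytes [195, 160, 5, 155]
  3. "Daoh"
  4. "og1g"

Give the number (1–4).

Key hex bytes 0c is 1 byte ≤ B = 7; zero-pad to 7 bytes: K' = 0c 00 00 00 00 00 00.
K' ⊕ ipad = 3a 36 36 36 36 36 36; K' ⊕ opad = 50 5c 5c 5c 5c 5c 5c.
m1: inner = H(3a 36 36 36 36 36 36 b9 85 2b 17) = 78 86; tag = H(50 5c 5c 5c 5c 5c 5c 78 86) = ea8c ← matches
m2: inner = H(3a 36 36 36 36 36 36 c3 a0 05 9b) = 17 6a; tag = H(50 5c 5c 5c 5c 5c 5c 17 6a) = ce2b
m3: inner = H(3a 36 36 36 36 36 36 44 61 6f 68) = a5 55; tag = H(50 5c 5c 5c 5c 5c 5c a5 55) = b9b9
m4: inner = H(3a 36 36 36 36 36 36 6f 67 31 67) = aa 42; tag = H(50 5c 5c 5c 5c 5c 5c aa 42) = a6be

1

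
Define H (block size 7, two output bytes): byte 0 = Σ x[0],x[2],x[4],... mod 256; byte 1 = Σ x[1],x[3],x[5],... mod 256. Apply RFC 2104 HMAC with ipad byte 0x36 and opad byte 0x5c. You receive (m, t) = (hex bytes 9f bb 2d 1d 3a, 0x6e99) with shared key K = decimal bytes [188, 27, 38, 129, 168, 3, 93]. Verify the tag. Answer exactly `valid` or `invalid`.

Key decimal bytes [188, 27, 38, 129, 168, 3, 93] = bc 1b 26 81 a8 03 5d is exactly B = 7 bytes: K' = bc 1b 26 81 a8 03 5d.
K' ⊕ ipad = 8a 2d 10 b7 9e 35 6b; K' ⊕ opad = e0 47 7a dd f4 5f 01.
Inner hash: even-index sum = 635 mod 256 = 123; odd-index sum = 543 mod 256 = 31 → 7b 1f.
Outer hash (recomputed tag): even-index sum = 622 mod 256 = 110; odd-index sum = 510 mod 256 = 254 → 6e fe.
Recomputed tag = 6efe; claimed = 6e99 → mismatch.

invalid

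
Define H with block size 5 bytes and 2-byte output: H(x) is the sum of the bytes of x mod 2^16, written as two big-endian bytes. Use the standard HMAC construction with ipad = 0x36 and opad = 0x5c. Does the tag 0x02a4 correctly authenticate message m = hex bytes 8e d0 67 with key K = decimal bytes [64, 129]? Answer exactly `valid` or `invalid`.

valid

Key decimal bytes [64, 129] = 40 81 is 2 bytes ≤ B = 5; zero-pad to 5 bytes: K' = 40 81 00 00 00.
K' ⊕ ipad = 76 b7 36 36 36; K' ⊕ opad = 1c dd 5c 5c 5c.
Inner hash: sum = 118+183+54+54+54+142+208+103 = 916 → 03 94.
Outer hash (recomputed tag): sum = 28+221+92+92+92+3+148 = 676 → 02 a4.
Recomputed tag = 02a4; claimed = 02a4 → match.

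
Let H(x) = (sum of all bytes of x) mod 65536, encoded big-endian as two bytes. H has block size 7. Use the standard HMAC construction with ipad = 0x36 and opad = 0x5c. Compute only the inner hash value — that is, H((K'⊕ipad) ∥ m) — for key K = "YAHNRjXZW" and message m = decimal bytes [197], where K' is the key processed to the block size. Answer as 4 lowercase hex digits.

Key "YAHNRjXZW" = 59 41 48 4e 52 6a 58 5a 57 is 9 bytes > B = 7, so hash it first: H(key) = 02 f5, then zero-pad to 7 bytes: K' = 02 f5 00 00 00 00 00.
K' ⊕ ipad = 34 c3 36 36 36 36 36.
Inner input = 34 c3 36 36 36 36 36 ∥ c5.
Inner hash: sum = 52+195+54+54+54+54+54+197 = 714 → 02 ca.

02ca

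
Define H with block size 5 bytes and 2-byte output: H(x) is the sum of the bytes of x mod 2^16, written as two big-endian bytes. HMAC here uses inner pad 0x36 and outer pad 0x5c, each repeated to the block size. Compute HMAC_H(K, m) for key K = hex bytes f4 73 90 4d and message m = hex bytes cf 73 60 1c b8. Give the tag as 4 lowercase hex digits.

02e8

Key hex bytes f4 73 90 4d is 4 bytes ≤ B = 5; zero-pad to 5 bytes: K' = f4 73 90 4d 00.
K' ⊕ ipad = c2 45 a6 7b 36.  K' ⊕ opad = a8 2f cc 11 5c.
Inner input = (K'⊕ipad) ∥ m = c2 45 a6 7b 36 ∥ cf 73 60 1c b8.
Inner hash: sum = 194+69+166+123+54+207+115+96+28+184 = 1236 → 04 d4.
Outer input = (K'⊕opad) ∥ inner = a8 2f cc 11 5c ∥ 04 d4.
Outer hash (tag): sum = 168+47+204+17+92+4+212 = 744 → 02 e8.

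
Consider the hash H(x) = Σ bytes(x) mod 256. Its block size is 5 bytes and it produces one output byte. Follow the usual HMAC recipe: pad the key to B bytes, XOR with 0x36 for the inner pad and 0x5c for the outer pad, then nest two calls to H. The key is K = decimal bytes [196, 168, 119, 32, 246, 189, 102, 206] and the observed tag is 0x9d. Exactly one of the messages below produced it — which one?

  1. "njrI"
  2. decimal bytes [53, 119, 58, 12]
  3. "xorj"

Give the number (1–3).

Key decimal bytes [196, 168, 119, 32, 246, 189, 102, 206] = c4 a8 77 20 f6 bd 66 ce is 8 bytes > B = 5, so hash it first: H(key) = ea, then zero-pad to 5 bytes: K' = ea 00 00 00 00.
K' ⊕ ipad = dc 36 36 36 36; K' ⊕ opad = b6 5c 5c 5c 5c.
m1: inner = H(dc 36 36 36 36 6e 6a 72 49) = 47; tag = H(b6 5c 5c 5c 5c 47) = 6d
m2: inner = H(dc 36 36 36 36 35 77 3a 0c) = a6; tag = H(b6 5c 5c 5c 5c a6) = cc
m3: inner = H(dc 36 36 36 36 78 6f 72 6a) = 77; tag = H(b6 5c 5c 5c 5c 77) = 9d ← matches

3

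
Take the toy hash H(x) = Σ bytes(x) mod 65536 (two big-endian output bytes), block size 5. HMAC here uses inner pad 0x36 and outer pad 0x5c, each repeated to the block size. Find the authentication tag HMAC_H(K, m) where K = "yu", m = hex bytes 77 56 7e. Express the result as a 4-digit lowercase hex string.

Key "yu" = 79 75 is 2 bytes ≤ B = 5; zero-pad to 5 bytes: K' = 79 75 00 00 00.
K' ⊕ ipad = 4f 43 36 36 36.  K' ⊕ opad = 25 29 5c 5c 5c.
Inner input = (K'⊕ipad) ∥ m = 4f 43 36 36 36 ∥ 77 56 7e.
Inner hash: sum = 79+67+54+54+54+119+86+126 = 639 → 02 7f.
Outer input = (K'⊕opad) ∥ inner = 25 29 5c 5c 5c ∥ 02 7f.
Outer hash (tag): sum = 37+41+92+92+92+2+127 = 483 → 01 e3.

01e3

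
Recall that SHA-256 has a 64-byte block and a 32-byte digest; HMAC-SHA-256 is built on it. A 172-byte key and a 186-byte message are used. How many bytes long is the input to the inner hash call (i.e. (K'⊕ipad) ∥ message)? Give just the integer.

250

Key is 172 > 64 bytes, so it is hashed to 32 bytes then zero-padded to 64: |K'| = 64.
Inner input = (K'⊕ipad) ∥ m → 64 + 186 = 250 bytes.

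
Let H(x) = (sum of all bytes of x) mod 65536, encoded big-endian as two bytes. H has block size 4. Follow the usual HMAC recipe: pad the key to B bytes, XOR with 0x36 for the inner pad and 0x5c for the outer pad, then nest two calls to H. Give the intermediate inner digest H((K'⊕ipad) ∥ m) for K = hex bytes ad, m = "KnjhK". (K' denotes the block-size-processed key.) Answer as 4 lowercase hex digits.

0313

Key hex bytes ad is 1 byte ≤ B = 4; zero-pad to 4 bytes: K' = ad 00 00 00.
K' ⊕ ipad = 9b 36 36 36.
Inner input = 9b 36 36 36 ∥ 4b 6e 6a 68 4b.
Inner hash: sum = 155+54+54+54+75+110+106+104+75 = 787 → 03 13.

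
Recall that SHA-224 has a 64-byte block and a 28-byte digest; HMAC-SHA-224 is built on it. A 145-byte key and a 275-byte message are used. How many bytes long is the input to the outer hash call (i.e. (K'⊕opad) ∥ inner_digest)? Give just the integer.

92

Key is 145 > 64 bytes, so it is hashed to 28 bytes then zero-padded to 64: |K'| = 64.
Outer input = (K'⊕opad) ∥ H(inner) → 64 + 28 = 92 bytes.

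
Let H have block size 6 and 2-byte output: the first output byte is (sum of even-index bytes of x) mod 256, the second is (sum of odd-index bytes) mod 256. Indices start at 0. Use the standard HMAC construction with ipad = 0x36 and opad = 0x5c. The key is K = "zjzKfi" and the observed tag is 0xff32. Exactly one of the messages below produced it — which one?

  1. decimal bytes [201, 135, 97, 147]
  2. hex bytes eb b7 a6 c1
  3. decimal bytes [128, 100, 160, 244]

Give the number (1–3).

Key "zjzKfi" = 7a 6a 7a 4b 66 69 is exactly B = 6 bytes: K' = 7a 6a 7a 4b 66 69.
K' ⊕ ipad = 4c 5c 4c 7d 50 5f; K' ⊕ opad = 26 36 26 17 3a 35.
m1: inner = H(4c 5c 4c 7d 50 5f c9 87 61 93) = 12 52; tag = H(26 36 26 17 3a 35 12 52) = 98d4
m2: inner = H(4c 5c 4c 7d 50 5f eb b7 a6 c1) = 79 b0; tag = H(26 36 26 17 3a 35 79 b0) = ff32 ← matches
m3: inner = H(4c 5c 4c 7d 50 5f 80 64 a0 f4) = 08 90; tag = H(26 36 26 17 3a 35 08 90) = 8e12

2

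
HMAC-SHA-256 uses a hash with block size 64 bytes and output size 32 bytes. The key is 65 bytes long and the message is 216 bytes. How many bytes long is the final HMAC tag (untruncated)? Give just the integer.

32

The tag is one SHA-256 digest: 32 bytes.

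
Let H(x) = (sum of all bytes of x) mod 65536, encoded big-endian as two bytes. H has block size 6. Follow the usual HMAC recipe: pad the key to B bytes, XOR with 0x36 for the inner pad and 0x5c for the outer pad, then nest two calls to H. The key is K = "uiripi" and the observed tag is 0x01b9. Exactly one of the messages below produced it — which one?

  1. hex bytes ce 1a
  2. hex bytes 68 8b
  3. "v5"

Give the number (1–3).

3

Key "uiripi" = 75 69 72 69 70 69 is exactly B = 6 bytes: K' = 75 69 72 69 70 69.
K' ⊕ ipad = 43 5f 44 5f 46 5f; K' ⊕ opad = 29 35 2e 35 2c 35.
m1: inner = H(43 5f 44 5f 46 5f ce 1a) = 02 d2; tag = H(29 35 2e 35 2c 35 02 d2) = 01f6
m2: inner = H(43 5f 44 5f 46 5f 68 8b) = 02 dd; tag = H(29 35 2e 35 2c 35 02 dd) = 0201
m3: inner = H(43 5f 44 5f 46 5f 76 35) = 02 95; tag = H(29 35 2e 35 2c 35 02 95) = 01b9 ← matches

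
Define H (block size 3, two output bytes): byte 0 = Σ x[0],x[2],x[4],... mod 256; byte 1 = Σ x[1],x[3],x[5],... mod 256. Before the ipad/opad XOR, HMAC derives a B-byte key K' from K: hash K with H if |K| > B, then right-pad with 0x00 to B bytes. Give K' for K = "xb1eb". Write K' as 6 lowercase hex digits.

|K| = 5 > B = 3, so first hash the key.
H(K): even-index sum = 267 mod 256 = 11; odd-index sum = 199 mod 256 = 199 → 0b c7.
Zero-pad H(K) = 0b c7 to 3 bytes: K' = 0b c7 00.

0bc700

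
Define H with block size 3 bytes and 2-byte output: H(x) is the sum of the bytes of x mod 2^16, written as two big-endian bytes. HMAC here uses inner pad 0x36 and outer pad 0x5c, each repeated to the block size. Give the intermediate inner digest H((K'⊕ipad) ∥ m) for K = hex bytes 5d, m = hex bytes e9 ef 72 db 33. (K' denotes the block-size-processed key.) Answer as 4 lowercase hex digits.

Key hex bytes 5d is 1 byte ≤ B = 3; zero-pad to 3 bytes: K' = 5d 00 00.
K' ⊕ ipad = 6b 36 36.
Inner input = 6b 36 36 ∥ e9 ef 72 db 33.
Inner hash: sum = 107+54+54+233+239+114+219+51 = 1071 → 04 2f.

042f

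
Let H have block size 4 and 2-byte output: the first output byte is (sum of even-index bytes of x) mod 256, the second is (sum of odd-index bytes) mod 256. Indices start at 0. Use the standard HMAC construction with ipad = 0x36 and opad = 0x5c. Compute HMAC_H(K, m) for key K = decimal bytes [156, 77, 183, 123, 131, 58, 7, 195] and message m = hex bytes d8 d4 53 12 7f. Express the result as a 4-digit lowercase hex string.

a804

Key decimal bytes [156, 77, 183, 123, 131, 58, 7, 195] = 9c 4d b7 7b 83 3a 07 c3 is 8 bytes > B = 4, so hash it first: H(key) = dd c5, then zero-pad to 4 bytes: K' = dd c5 00 00.
K' ⊕ ipad = eb f3 36 36.  K' ⊕ opad = 81 99 5c 5c.
Inner input = (K'⊕ipad) ∥ m = eb f3 36 36 ∥ d8 d4 53 12 7f.
Inner hash: even-index sum = 715 mod 256 = 203; odd-index sum = 527 mod 256 = 15 → cb 0f.
Outer input = (K'⊕opad) ∥ inner = 81 99 5c 5c ∥ cb 0f.
Outer hash (tag): even-index sum = 424 mod 256 = 168; odd-index sum = 260 mod 256 = 4 → a8 04.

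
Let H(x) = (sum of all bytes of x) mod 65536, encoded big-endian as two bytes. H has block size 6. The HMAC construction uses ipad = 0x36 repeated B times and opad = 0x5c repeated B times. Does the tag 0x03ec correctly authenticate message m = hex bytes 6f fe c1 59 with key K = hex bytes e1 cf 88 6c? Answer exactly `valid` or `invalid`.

valid

Key hex bytes e1 cf 88 6c is 4 bytes ≤ B = 6; zero-pad to 6 bytes: K' = e1 cf 88 6c 00 00.
K' ⊕ ipad = d7 f9 be 5a 36 36; K' ⊕ opad = bd 93 d4 30 5c 5c.
Inner hash: sum = 215+249+190+90+54+54+111+254+193+89 = 1499 → 05 db.
Outer hash (recomputed tag): sum = 189+147+212+48+92+92+5+219 = 1004 → 03 ec.
Recomputed tag = 03ec; claimed = 03ec → match.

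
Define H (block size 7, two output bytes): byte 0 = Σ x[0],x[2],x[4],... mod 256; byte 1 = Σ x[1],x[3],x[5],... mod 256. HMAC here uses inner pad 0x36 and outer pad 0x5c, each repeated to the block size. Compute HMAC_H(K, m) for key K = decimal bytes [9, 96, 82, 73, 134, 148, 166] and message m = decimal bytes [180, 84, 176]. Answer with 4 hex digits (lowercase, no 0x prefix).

1250

Key decimal bytes [9, 96, 82, 73, 134, 148, 166] = 09 60 52 49 86 94 a6 is exactly B = 7 bytes: K' = 09 60 52 49 86 94 a6.
K' ⊕ ipad = 3f 56 64 7f b0 a2 90.  K' ⊕ opad = 55 3c 0e 15 da c8 fa.
Inner input = (K'⊕ipad) ∥ m = 3f 56 64 7f b0 a2 90 ∥ b4 54 b0.
Inner hash: even-index sum = 567 mod 256 = 55; odd-index sum = 731 mod 256 = 219 → 37 db.
Outer input = (K'⊕opad) ∥ inner = 55 3c 0e 15 da c8 fa ∥ 37 db.
Outer hash (tag): even-index sum = 786 mod 256 = 18; odd-index sum = 336 mod 256 = 80 → 12 50.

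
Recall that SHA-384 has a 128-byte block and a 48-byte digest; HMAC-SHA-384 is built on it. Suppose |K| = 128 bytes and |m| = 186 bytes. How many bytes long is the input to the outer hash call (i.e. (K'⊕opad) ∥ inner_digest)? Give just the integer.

176

Key is 128 ≤ 128 bytes, zero-padded: |K'| = 128.
Outer input = (K'⊕opad) ∥ H(inner) → 128 + 48 = 176 bytes.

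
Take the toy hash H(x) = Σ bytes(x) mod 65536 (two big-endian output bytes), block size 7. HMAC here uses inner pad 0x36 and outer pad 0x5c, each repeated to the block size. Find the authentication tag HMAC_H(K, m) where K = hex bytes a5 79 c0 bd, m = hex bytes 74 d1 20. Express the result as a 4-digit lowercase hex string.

041d

Key hex bytes a5 79 c0 bd is 4 bytes ≤ B = 7; zero-pad to 7 bytes: K' = a5 79 c0 bd 00 00 00.
K' ⊕ ipad = 93 4f f6 8b 36 36 36.  K' ⊕ opad = f9 25 9c e1 5c 5c 5c.
Inner input = (K'⊕ipad) ∥ m = 93 4f f6 8b 36 36 36 ∥ 74 d1 20.
Inner hash: sum = 147+79+246+139+54+54+54+116+209+32 = 1130 → 04 6a.
Outer input = (K'⊕opad) ∥ inner = f9 25 9c e1 5c 5c 5c ∥ 04 6a.
Outer hash (tag): sum = 249+37+156+225+92+92+92+4+106 = 1053 → 04 1d.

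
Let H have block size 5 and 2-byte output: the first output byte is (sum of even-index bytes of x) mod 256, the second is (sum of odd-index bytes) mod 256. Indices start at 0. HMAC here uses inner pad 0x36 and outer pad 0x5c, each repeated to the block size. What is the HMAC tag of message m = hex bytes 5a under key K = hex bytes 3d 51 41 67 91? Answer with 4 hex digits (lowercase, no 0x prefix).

5d71

Key hex bytes 3d 51 41 67 91 is exactly B = 5 bytes: K' = 3d 51 41 67 91.
K' ⊕ ipad = 0b 67 77 51 a7.  K' ⊕ opad = 61 0d 1d 3b cd.
Inner input = (K'⊕ipad) ∥ m = 0b 67 77 51 a7 ∥ 5a.
Inner hash: even-index sum = 297 mod 256 = 41; odd-index sum = 274 mod 256 = 18 → 29 12.
Outer input = (K'⊕opad) ∥ inner = 61 0d 1d 3b cd ∥ 29 12.
Outer hash (tag): even-index sum = 349 mod 256 = 93; odd-index sum = 113 mod 256 = 113 → 5d 71.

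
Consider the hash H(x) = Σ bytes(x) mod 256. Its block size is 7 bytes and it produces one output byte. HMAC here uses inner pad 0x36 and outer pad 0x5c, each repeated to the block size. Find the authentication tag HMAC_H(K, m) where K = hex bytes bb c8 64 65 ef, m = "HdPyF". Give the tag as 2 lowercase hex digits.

Key hex bytes bb c8 64 65 ef is 5 bytes ≤ B = 7; zero-pad to 7 bytes: K' = bb c8 64 65 ef 00 00.
K' ⊕ ipad = 8d fe 52 53 d9 36 36.  K' ⊕ opad = e7 94 38 39 b3 5c 5c.
Inner input = (K'⊕ipad) ∥ m = 8d fe 52 53 d9 36 36 ∥ 48 64 50 79 46.
Inner hash: sum = 141+254+82+83+217+54+54+72+100+80+121+70 = 1328; mod 256 = 48 → 30.
Outer input = (K'⊕opad) ∥ inner = e7 94 38 39 b3 5c 5c ∥ 30.
Outer hash (tag): sum = 231+148+56+57+179+92+92+48 = 903; mod 256 = 135 → 87.

87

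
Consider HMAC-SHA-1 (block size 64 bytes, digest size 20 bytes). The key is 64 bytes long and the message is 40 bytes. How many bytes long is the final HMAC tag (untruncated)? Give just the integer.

20

The tag is one SHA-1 digest: 20 bytes.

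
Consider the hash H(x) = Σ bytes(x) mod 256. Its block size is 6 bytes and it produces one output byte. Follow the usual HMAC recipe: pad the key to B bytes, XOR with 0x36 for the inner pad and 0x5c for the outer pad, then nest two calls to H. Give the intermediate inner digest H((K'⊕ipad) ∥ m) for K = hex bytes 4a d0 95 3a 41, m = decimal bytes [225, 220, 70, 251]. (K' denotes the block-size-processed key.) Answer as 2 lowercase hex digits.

Key hex bytes 4a d0 95 3a 41 is 5 bytes ≤ B = 6; zero-pad to 6 bytes: K' = 4a d0 95 3a 41 00.
K' ⊕ ipad = 7c e6 a3 0c 77 36.
Inner input = 7c e6 a3 0c 77 36 ∥ e1 dc 46 fb.
Inner hash: sum = 124+230+163+12+119+54+225+220+70+251 = 1468; mod 256 = 188 → bc.

bc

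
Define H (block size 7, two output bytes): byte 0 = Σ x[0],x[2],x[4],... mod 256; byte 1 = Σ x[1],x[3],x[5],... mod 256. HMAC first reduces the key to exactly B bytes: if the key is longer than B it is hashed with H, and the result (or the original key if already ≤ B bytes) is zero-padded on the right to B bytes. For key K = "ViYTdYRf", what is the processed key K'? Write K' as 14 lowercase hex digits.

657c0000000000

|K| = 8 > B = 7, so first hash the key.
H(K): even-index sum = 357 mod 256 = 101; odd-index sum = 380 mod 256 = 124 → 65 7c.
Zero-pad H(K) = 65 7c to 7 bytes: K' = 65 7c 00 00 00 00 00.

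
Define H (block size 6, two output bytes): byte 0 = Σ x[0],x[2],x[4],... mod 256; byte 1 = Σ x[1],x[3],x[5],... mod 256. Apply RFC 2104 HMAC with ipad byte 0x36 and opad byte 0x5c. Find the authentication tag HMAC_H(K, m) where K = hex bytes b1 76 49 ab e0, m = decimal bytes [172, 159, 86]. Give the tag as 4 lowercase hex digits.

Key hex bytes b1 76 49 ab e0 is 5 bytes ≤ B = 6; zero-pad to 6 bytes: K' = b1 76 49 ab e0 00.
K' ⊕ ipad = 87 40 7f 9d d6 36.  K' ⊕ opad = ed 2a 15 f7 bc 5c.
Inner input = (K'⊕ipad) ∥ m = 87 40 7f 9d d6 36 ∥ ac 9f 56.
Inner hash: even-index sum = 734 mod 256 = 222; odd-index sum = 434 mod 256 = 178 → de b2.
Outer input = (K'⊕opad) ∥ inner = ed 2a 15 f7 bc 5c ∥ de b2.
Outer hash (tag): even-index sum = 668 mod 256 = 156; odd-index sum = 559 mod 256 = 47 → 9c 2f.

9c2f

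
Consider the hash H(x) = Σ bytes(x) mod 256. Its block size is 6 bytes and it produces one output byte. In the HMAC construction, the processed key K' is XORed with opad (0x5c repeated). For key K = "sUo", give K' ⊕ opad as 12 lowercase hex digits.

2f09335c5c5c

Key "sUo" = 73 55 6f is 3 bytes ≤ B = 6; zero-pad to 6 bytes: K' = 73 55 6f 00 00 00.
XOR each byte with 0x5c: 73⊕5c=2f, 55⊕5c=09, 6f⊕5c=33, 00⊕5c=5c, 00⊕5c=5c, 00⊕5c=5c.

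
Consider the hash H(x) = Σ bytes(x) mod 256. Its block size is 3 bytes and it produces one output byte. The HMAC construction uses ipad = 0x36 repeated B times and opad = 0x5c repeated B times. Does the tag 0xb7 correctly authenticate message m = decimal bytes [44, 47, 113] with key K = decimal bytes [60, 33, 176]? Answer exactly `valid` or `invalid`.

Key decimal bytes [60, 33, 176] = 3c 21 b0 is exactly B = 3 bytes: K' = 3c 21 b0.
K' ⊕ ipad = 0a 17 86; K' ⊕ opad = 60 7d ec.
Inner hash: sum = 10+23+134+44+47+113 = 371; mod 256 = 115 → 73.
Outer hash (recomputed tag): sum = 96+125+236+115 = 572; mod 256 = 60 → 3c.
Recomputed tag = 3c; claimed = b7 → mismatch.

invalid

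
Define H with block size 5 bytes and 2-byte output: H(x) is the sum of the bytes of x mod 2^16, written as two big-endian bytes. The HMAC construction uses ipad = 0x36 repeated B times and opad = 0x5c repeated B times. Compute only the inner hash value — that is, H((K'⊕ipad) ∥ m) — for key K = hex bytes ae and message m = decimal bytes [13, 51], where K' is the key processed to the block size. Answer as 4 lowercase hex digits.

Key hex bytes ae is 1 byte ≤ B = 5; zero-pad to 5 bytes: K' = ae 00 00 00 00.
K' ⊕ ipad = 98 36 36 36 36.
Inner input = 98 36 36 36 36 ∥ 0d 33.
Inner hash: sum = 152+54+54+54+54+13+51 = 432 → 01 b0.

01b0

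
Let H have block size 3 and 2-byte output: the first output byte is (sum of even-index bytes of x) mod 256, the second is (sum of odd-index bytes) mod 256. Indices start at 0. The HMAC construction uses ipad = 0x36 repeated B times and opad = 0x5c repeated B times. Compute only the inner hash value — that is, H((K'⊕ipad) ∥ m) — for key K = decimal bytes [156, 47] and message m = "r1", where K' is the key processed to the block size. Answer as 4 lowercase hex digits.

Key decimal bytes [156, 47] = 9c 2f is 2 bytes ≤ B = 3; zero-pad to 3 bytes: K' = 9c 2f 00.
K' ⊕ ipad = aa 19 36.
Inner input = aa 19 36 ∥ 72 31.
Inner hash: even-index sum = 273 mod 256 = 17; odd-index sum = 139 mod 256 = 139 → 11 8b.

118b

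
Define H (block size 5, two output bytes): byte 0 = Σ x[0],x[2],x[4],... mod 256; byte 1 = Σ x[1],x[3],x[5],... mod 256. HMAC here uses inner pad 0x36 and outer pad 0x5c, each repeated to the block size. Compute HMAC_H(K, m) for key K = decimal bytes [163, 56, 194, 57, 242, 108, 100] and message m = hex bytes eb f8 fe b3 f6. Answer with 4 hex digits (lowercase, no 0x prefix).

9f81

Key decimal bytes [163, 56, 194, 57, 242, 108, 100] = a3 38 c2 39 f2 6c 64 is 7 bytes > B = 5, so hash it first: H(key) = bb dd, then zero-pad to 5 bytes: K' = bb dd 00 00 00.
K' ⊕ ipad = 8d eb 36 36 36.  K' ⊕ opad = e7 81 5c 5c 5c.
Inner input = (K'⊕ipad) ∥ m = 8d eb 36 36 36 ∥ eb f8 fe b3 f6.
Inner hash: even-index sum = 676 mod 256 = 164; odd-index sum = 1024 mod 256 = 0 → a4 00.
Outer input = (K'⊕opad) ∥ inner = e7 81 5c 5c 5c ∥ a4 00.
Outer hash (tag): even-index sum = 415 mod 256 = 159; odd-index sum = 385 mod 256 = 129 → 9f 81.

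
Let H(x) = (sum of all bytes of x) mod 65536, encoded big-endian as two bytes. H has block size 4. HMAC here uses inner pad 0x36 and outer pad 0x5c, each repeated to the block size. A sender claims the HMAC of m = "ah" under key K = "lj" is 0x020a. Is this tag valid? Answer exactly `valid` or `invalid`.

Key "lj" = 6c 6a is 2 bytes ≤ B = 4; zero-pad to 4 bytes: K' = 6c 6a 00 00.
K' ⊕ ipad = 5a 5c 36 36; K' ⊕ opad = 30 36 5c 5c.
Inner hash: sum = 90+92+54+54+97+104 = 491 → 01 eb.
Outer hash (recomputed tag): sum = 48+54+92+92+1+235 = 522 → 02 0a.
Recomputed tag = 020a; claimed = 020a → match.

valid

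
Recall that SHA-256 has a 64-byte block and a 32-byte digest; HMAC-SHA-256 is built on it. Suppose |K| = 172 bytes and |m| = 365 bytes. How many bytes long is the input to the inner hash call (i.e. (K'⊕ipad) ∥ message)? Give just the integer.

Key is 172 > 64 bytes, so it is hashed to 32 bytes then zero-padded to 64: |K'| = 64.
Inner input = (K'⊕ipad) ∥ m → 64 + 365 = 429 bytes.

429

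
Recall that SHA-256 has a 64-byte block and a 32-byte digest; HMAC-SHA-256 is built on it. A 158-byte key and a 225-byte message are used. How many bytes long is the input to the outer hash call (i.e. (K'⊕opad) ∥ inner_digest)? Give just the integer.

96

Key is 158 > 64 bytes, so it is hashed to 32 bytes then zero-padded to 64: |K'| = 64.
Outer input = (K'⊕opad) ∥ H(inner) → 64 + 32 = 96 bytes.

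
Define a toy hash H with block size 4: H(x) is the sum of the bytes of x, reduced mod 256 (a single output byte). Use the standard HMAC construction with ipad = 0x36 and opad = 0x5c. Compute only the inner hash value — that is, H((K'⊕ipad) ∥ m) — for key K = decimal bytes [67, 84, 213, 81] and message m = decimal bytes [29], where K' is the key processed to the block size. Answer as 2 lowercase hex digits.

Key decimal bytes [67, 84, 213, 81] = 43 54 d5 51 is exactly B = 4 bytes: K' = 43 54 d5 51.
K' ⊕ ipad = 75 62 e3 67.
Inner input = 75 62 e3 67 ∥ 1d.
Inner hash: sum = 117+98+227+103+29 = 574; mod 256 = 62 → 3e.

3e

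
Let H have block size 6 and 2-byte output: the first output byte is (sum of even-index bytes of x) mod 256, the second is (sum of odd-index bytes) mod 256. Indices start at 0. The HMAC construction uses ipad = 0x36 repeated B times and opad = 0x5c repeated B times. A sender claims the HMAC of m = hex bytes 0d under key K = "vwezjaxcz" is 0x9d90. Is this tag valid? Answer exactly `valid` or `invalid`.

Key "vwezjaxcz" = 76 77 65 7a 6a 61 78 63 7a is 9 bytes > B = 6, so hash it first: H(key) = 37 b5, then zero-pad to 6 bytes: K' = 37 b5 00 00 00 00.
K' ⊕ ipad = 01 83 36 36 36 36; K' ⊕ opad = 6b e9 5c 5c 5c 5c.
Inner hash: even-index sum = 122 mod 256 = 122; odd-index sum = 239 mod 256 = 239 → 7a ef.
Outer hash (recomputed tag): even-index sum = 413 mod 256 = 157; odd-index sum = 656 mod 256 = 144 → 9d 90.
Recomputed tag = 9d90; claimed = 9d90 → match.

valid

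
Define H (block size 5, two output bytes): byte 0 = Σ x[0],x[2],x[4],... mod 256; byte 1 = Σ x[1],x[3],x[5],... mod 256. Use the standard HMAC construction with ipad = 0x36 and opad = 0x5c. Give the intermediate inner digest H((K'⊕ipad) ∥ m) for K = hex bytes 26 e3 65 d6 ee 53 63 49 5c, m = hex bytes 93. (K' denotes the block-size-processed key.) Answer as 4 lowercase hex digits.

7a2c

Key hex bytes 26 e3 65 d6 ee 53 63 49 5c is 9 bytes > B = 5, so hash it first: H(key) = 38 55, then zero-pad to 5 bytes: K' = 38 55 00 00 00.
K' ⊕ ipad = 0e 63 36 36 36.
Inner input = 0e 63 36 36 36 ∥ 93.
Inner hash: even-index sum = 122 mod 256 = 122; odd-index sum = 300 mod 256 = 44 → 7a 2c.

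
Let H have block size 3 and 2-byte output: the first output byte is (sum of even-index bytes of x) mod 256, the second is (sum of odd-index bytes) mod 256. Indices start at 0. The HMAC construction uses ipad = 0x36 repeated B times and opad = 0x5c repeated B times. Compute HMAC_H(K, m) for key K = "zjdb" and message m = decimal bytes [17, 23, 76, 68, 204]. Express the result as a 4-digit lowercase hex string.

Key "zjdb" = 7a 6a 64 62 is 4 bytes > B = 3, so hash it first: H(key) = de cc, then zero-pad to 3 bytes: K' = de cc 00.
K' ⊕ ipad = e8 fa 36.  K' ⊕ opad = 82 90 5c.
Inner input = (K'⊕ipad) ∥ m = e8 fa 36 ∥ 11 17 4c 44 cc.
Inner hash: even-index sum = 377 mod 256 = 121; odd-index sum = 547 mod 256 = 35 → 79 23.
Outer input = (K'⊕opad) ∥ inner = 82 90 5c ∥ 79 23.
Outer hash (tag): even-index sum = 257 mod 256 = 1; odd-index sum = 265 mod 256 = 9 → 01 09.

0109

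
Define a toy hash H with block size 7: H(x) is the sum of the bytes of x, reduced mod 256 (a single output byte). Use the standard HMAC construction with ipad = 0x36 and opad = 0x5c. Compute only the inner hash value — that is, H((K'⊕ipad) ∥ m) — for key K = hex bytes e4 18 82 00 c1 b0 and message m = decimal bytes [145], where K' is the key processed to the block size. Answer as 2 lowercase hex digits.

2e

Key hex bytes e4 18 82 00 c1 b0 is 6 bytes ≤ B = 7; zero-pad to 7 bytes: K' = e4 18 82 00 c1 b0 00.
K' ⊕ ipad = d2 2e b4 36 f7 86 36.
Inner input = d2 2e b4 36 f7 86 36 ∥ 91.
Inner hash: sum = 210+46+180+54+247+134+54+145 = 1070; mod 256 = 46 → 2e.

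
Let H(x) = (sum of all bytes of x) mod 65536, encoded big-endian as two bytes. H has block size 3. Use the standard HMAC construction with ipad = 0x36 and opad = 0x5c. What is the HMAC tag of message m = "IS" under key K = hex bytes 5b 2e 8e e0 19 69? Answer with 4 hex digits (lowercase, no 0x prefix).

Key hex bytes 5b 2e 8e e0 19 69 is 6 bytes > B = 3, so hash it first: H(key) = 02 79, then zero-pad to 3 bytes: K' = 02 79 00.
K' ⊕ ipad = 34 4f 36.  K' ⊕ opad = 5e 25 5c.
Inner input = (K'⊕ipad) ∥ m = 34 4f 36 ∥ 49 53.
Inner hash: sum = 52+79+54+73+83 = 341 → 01 55.
Outer input = (K'⊕opad) ∥ inner = 5e 25 5c ∥ 01 55.
Outer hash (tag): sum = 94+37+92+1+85 = 309 → 01 35.

0135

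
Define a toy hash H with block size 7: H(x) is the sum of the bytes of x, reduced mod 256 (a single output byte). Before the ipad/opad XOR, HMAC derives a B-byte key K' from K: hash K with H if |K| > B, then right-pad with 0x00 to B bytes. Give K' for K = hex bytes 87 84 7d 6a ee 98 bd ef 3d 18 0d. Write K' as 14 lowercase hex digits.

|K| = 11 > B = 7, so first hash the key.
H(K): sum = 135+132+125+106+238+152+189+239+61+24+13 = 1414; mod 256 = 134 → 86.
Zero-pad H(K) = 86 to 7 bytes: K' = 86 00 00 00 00 00 00.

86000000000000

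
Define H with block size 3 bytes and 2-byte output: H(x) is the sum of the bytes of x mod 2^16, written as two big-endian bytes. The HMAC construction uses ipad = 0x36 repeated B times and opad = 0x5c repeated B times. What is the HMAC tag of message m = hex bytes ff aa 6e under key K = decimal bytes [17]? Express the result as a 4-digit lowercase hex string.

Key decimal bytes [17] = 11 is 1 byte ≤ B = 3; zero-pad to 3 bytes: K' = 11 00 00.
K' ⊕ ipad = 27 36 36.  K' ⊕ opad = 4d 5c 5c.
Inner input = (K'⊕ipad) ∥ m = 27 36 36 ∥ ff aa 6e.
Inner hash: sum = 39+54+54+255+170+110 = 682 → 02 aa.
Outer input = (K'⊕opad) ∥ inner = 4d 5c 5c ∥ 02 aa.
Outer hash (tag): sum = 77+92+92+2+170 = 433 → 01 b1.

01b1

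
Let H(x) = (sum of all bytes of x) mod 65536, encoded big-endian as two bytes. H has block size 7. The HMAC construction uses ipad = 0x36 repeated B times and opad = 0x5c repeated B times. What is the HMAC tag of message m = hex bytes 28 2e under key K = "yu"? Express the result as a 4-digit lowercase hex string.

0311

Key "yu" = 79 75 is 2 bytes ≤ B = 7; zero-pad to 7 bytes: K' = 79 75 00 00 00 00 00.
K' ⊕ ipad = 4f 43 36 36 36 36 36.  K' ⊕ opad = 25 29 5c 5c 5c 5c 5c.
Inner input = (K'⊕ipad) ∥ m = 4f 43 36 36 36 36 36 ∥ 28 2e.
Inner hash: sum = 79+67+54+54+54+54+54+40+46 = 502 → 01 f6.
Outer input = (K'⊕opad) ∥ inner = 25 29 5c 5c 5c 5c 5c ∥ 01 f6.
Outer hash (tag): sum = 37+41+92+92+92+92+92+1+246 = 785 → 03 11.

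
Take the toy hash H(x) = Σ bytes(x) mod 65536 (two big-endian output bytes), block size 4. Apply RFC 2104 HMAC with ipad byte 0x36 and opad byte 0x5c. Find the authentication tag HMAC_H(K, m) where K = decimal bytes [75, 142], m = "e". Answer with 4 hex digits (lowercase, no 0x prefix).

Key decimal bytes [75, 142] = 4b 8e is 2 bytes ≤ B = 4; zero-pad to 4 bytes: K' = 4b 8e 00 00.
K' ⊕ ipad = 7d b8 36 36.  K' ⊕ opad = 17 d2 5c 5c.
Inner input = (K'⊕ipad) ∥ m = 7d b8 36 36 ∥ 65.
Inner hash: sum = 125+184+54+54+101 = 518 → 02 06.
Outer input = (K'⊕opad) ∥ inner = 17 d2 5c 5c ∥ 02 06.
Outer hash (tag): sum = 23+210+92+92+2+6 = 425 → 01 a9.

01a9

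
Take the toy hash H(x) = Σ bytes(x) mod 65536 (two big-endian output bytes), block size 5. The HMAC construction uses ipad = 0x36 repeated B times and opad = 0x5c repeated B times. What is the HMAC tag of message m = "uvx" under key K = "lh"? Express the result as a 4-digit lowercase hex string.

0237

Key "lh" = 6c 68 is 2 bytes ≤ B = 5; zero-pad to 5 bytes: K' = 6c 68 00 00 00.
K' ⊕ ipad = 5a 5e 36 36 36.  K' ⊕ opad = 30 34 5c 5c 5c.
Inner input = (K'⊕ipad) ∥ m = 5a 5e 36 36 36 ∥ 75 76 78.
Inner hash: sum = 90+94+54+54+54+117+118+120 = 701 → 02 bd.
Outer input = (K'⊕opad) ∥ inner = 30 34 5c 5c 5c ∥ 02 bd.
Outer hash (tag): sum = 48+52+92+92+92+2+189 = 567 → 02 37.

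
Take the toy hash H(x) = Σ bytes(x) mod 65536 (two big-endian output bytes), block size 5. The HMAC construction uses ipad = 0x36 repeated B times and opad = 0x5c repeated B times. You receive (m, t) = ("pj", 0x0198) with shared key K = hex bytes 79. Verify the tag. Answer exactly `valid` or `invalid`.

Key hex bytes 79 is 1 byte ≤ B = 5; zero-pad to 5 bytes: K' = 79 00 00 00 00.
K' ⊕ ipad = 4f 36 36 36 36; K' ⊕ opad = 25 5c 5c 5c 5c.
Inner hash: sum = 79+54+54+54+54+112+106 = 513 → 02 01.
Outer hash (recomputed tag): sum = 37+92+92+92+92+2+1 = 408 → 01 98.
Recomputed tag = 0198; claimed = 0198 → match.

valid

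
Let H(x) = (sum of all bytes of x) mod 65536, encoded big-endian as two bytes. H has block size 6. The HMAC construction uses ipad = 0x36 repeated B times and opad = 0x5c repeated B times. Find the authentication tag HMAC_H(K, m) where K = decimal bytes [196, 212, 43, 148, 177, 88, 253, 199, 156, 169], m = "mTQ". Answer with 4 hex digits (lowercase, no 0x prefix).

Key decimal bytes [196, 212, 43, 148, 177, 88, 253, 199, 156, 169] = c4 d4 2b 94 b1 58 fd c7 9c a9 is 10 bytes > B = 6, so hash it first: H(key) = 06 69, then zero-pad to 6 bytes: K' = 06 69 00 00 00 00.
K' ⊕ ipad = 30 5f 36 36 36 36.  K' ⊕ opad = 5a 35 5c 5c 5c 5c.
Inner input = (K'⊕ipad) ∥ m = 30 5f 36 36 36 36 ∥ 6d 54 51.
Inner hash: sum = 48+95+54+54+54+54+109+84+81 = 633 → 02 79.
Outer input = (K'⊕opad) ∥ inner = 5a 35 5c 5c 5c 5c ∥ 02 79.
Outer hash (tag): sum = 90+53+92+92+92+92+2+121 = 634 → 02 7a.

027a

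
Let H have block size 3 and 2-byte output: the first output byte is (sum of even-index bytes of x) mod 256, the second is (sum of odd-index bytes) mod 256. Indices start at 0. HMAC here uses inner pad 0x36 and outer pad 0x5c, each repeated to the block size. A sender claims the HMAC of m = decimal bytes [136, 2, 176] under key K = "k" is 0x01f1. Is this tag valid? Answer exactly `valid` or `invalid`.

Key "k" = 6b is 1 byte ≤ B = 3; zero-pad to 3 bytes: K' = 6b 00 00.
K' ⊕ ipad = 5d 36 36; K' ⊕ opad = 37 5c 5c.
Inner hash: even-index sum = 149 mod 256 = 149; odd-index sum = 366 mod 256 = 110 → 95 6e.
Outer hash (recomputed tag): even-index sum = 257 mod 256 = 1; odd-index sum = 241 mod 256 = 241 → 01 f1.
Recomputed tag = 01f1; claimed = 01f1 → match.

valid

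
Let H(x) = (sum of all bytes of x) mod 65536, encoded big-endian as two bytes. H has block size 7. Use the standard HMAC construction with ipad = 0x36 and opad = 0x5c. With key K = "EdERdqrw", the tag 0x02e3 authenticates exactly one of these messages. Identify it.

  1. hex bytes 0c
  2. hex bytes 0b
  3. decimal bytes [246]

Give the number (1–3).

2

Key "EdERdqrw" = 45 64 45 52 64 71 72 77 is 8 bytes > B = 7, so hash it first: H(key) = 02 fe, then zero-pad to 7 bytes: K' = 02 fe 00 00 00 00 00.
K' ⊕ ipad = 34 c8 36 36 36 36 36; K' ⊕ opad = 5e a2 5c 5c 5c 5c 5c.
m1: inner = H(34 c8 36 36 36 36 36 0c) = 02 16; tag = H(5e a2 5c 5c 5c 5c 5c 02 16) = 02e4
m2: inner = H(34 c8 36 36 36 36 36 0b) = 02 15; tag = H(5e a2 5c 5c 5c 5c 5c 02 15) = 02e3 ← matches
m3: inner = H(34 c8 36 36 36 36 36 f6) = 03 00; tag = H(5e a2 5c 5c 5c 5c 5c 03 00) = 02cf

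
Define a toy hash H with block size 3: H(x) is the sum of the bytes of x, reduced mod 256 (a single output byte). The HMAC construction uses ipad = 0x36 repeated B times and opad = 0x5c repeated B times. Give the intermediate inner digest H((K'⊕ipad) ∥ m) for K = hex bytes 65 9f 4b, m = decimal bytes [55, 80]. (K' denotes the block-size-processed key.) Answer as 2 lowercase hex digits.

Key hex bytes 65 9f 4b is exactly B = 3 bytes: K' = 65 9f 4b.
K' ⊕ ipad = 53 a9 7d.
Inner input = 53 a9 7d ∥ 37 50.
Inner hash: sum = 83+169+125+55+80 = 512; mod 256 = 0 → 00.

00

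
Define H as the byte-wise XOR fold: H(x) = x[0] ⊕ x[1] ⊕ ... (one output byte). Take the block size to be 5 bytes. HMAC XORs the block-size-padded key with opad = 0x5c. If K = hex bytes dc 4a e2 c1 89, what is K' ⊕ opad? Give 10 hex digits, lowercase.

Key hex bytes dc 4a e2 c1 89 is exactly B = 5 bytes: K' = dc 4a e2 c1 89.
XOR each byte with 0x5c: dc⊕5c=80, 4a⊕5c=16, e2⊕5c=be, c1⊕5c=9d, 89⊕5c=d5.

8016be9dd5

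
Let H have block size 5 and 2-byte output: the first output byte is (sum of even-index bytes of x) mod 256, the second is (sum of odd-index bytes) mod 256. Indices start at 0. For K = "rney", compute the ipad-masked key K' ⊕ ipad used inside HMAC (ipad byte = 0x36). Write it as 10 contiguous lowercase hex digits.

Key "rney" = 72 6e 65 79 is 4 bytes ≤ B = 5; zero-pad to 5 bytes: K' = 72 6e 65 79 00.
XOR each byte with 0x36: 72⊕36=44, 6e⊕36=58, 65⊕36=53, 79⊕36=4f, 00⊕36=36.

4458534f36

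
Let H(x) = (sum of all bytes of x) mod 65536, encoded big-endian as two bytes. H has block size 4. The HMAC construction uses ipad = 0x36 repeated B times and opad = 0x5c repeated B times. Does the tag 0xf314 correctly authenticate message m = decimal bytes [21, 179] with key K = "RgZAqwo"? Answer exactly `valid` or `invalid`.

Key "RgZAqwo" = 52 67 5a 41 71 77 6f is 7 bytes > B = 4, so hash it first: H(key) = 02 ab, then zero-pad to 4 bytes: K' = 02 ab 00 00.
K' ⊕ ipad = 34 9d 36 36; K' ⊕ opad = 5e f7 5c 5c.
Inner hash: sum = 52+157+54+54+21+179 = 517 → 02 05.
Outer hash (recomputed tag): sum = 94+247+92+92+2+5 = 532 → 02 14.
Recomputed tag = 0214; claimed = f314 → mismatch.

invalid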